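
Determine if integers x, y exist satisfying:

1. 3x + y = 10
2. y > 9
Yes

Take x = 0, y = 10. Substituting into each constraint:
  (1) 3(0) + 10 = 10 ✓
  (2) 10 > 9 ✓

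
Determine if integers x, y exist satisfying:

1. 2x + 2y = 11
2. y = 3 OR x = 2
No

Even the single constraint (2x + 2y = 11) is infeasible over the integers.

  - 2x + 2y = 11: every term on the left is divisible by 2, so the LHS ≡ 0 (mod 2), but the RHS 11 is not — no integer solution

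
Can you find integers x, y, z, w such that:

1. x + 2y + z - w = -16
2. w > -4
Yes

Take x = 0, y = 0, z = -16, w = 0. Substituting into each constraint:
  (1) 0 + 2(0) + (-16) + 0 = -16 ✓
  (2) 0 > -4 ✓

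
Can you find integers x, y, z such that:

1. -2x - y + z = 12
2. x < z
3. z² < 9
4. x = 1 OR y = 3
Yes

Take x = 1, y = -12, z = 2. Substituting into each constraint:
  (1) -2(1) + 12 + 2 = 12 ✓
  (2) 1 < 2 ✓
  (3) z² = (2)² = 4, and 4 < 9 ✓
  (4) x = 1, target 1 ✓ (first branch holds)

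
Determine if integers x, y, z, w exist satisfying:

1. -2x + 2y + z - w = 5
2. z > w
Yes

Take x = -2, y = 0, z = 0, w = -1. Substituting into each constraint:
  (1) -2(-2) + 2(0) + 0 + 1 = 5 ✓
  (2) 0 > -1 ✓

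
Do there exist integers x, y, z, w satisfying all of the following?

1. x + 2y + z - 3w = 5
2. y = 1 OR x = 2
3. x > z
Yes

Take x = -1, y = 1, z = -2, w = -2. Substituting into each constraint:
  (1) (-1) + 2(1) + (-2) - 3(-2) = 5 ✓
  (2) y = 1, target 1 ✓ (first branch holds)
  (3) -1 > -2 ✓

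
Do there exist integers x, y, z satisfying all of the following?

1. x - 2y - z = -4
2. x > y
Yes

Take x = 0, y = -1, z = 6. Substituting into each constraint:
  (1) 0 - 2(-1) + (-6) = -4 ✓
  (2) 0 > -1 ✓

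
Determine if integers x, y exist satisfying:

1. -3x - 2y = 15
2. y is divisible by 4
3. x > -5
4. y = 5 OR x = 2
No

A contradictory subset is {-3x - 2y = 15, x > -5, y = 5 OR x = 2}. No integer assignment can satisfy these jointly:

  - -3x - 2y = 15: is a linear equation tying the variables together
  - x > -5: bounds one variable relative to a constant
  - y = 5 OR x = 2: forces a choice: either y = 5 or x = 2

Split on the disjunction (y = 5 OR x = 2):
  • If y = 5: with y = 5, every remaining term of the linear equation is divisible by 3, so the left side is ≡ 0 (mod 3); but the right side 25 ≡ 1 (mod 3). No integers can satisfy it.
  • If x = 2: with x = 2, every remaining term of the linear equation is divisible by 2, so the left side is ≡ 0 (mod 2); but the right side 21 ≡ 1 (mod 2). No integers can satisfy it.
Both branches are infeasible, so the system has no integer solution.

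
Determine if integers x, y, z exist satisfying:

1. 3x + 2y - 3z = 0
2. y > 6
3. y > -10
Yes

Take x = 0, y = 9, z = 6. Substituting into each constraint:
  (1) 3(0) + 2(9) - 3(6) = 0 ✓
  (2) 9 > 6 ✓
  (3) 9 > -10 ✓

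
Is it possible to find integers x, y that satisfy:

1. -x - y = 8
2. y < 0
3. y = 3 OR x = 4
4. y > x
No

The full constraint system is jointly infeasible over the integers. Each constraint and what it forces:

  - -x - y = 8: is a linear equation tying the variables together
  - y < 0: bounds one variable relative to a constant
  - y = 3 OR x = 4: forces a choice: either y = 3 or x = 4
  - y > x: bounds one variable relative to another variable

Split on the disjunction (y = 3 OR x = 4):
  • If y = 3: this contradicts the bound y ≤ -1.
  • If x = 4: the equation forces y = -12, giving (x, y) = (4, -12), which violates y > x.
Both branches are infeasible, so the system has no integer solution.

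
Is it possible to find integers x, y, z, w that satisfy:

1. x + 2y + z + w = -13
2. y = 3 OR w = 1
Yes

Take x = 0, y = -7, z = 0, w = 1. Substituting into each constraint:
  (1) 0 + 2(-7) + 0 + 1 = -13 ✓
  (2) w = 1, target 1 ✓ (second branch holds)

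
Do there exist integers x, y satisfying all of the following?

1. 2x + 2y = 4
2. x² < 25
Yes

Take x = 2, y = 0. Substituting into each constraint:
  (1) 2(2) + 2(0) = 4 ✓
  (2) x² = (2)² = 4, and 4 < 25 ✓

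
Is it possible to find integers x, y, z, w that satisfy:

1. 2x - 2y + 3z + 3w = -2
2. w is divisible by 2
Yes

Take x = 0, y = 1, z = 0, w = 0. Substituting into each constraint:
  (1) 2(0) - 2(1) + 3(0) + 3(0) = -2 ✓
  (2) 0 = 2 × 0, remainder 0 ✓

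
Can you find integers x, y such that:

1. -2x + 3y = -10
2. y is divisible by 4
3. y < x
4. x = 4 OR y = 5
No

A contradictory subset is {-2x + 3y = -10, x = 4 OR y = 5}. No integer assignment can satisfy these jointly:

  - -2x + 3y = -10: is a linear equation tying the variables together
  - x = 4 OR y = 5: forces a choice: either x = 4 or y = 5

Split on the disjunction (x = 4 OR y = 5):
  • If x = 4: with x = 4, every remaining term of the linear equation is divisible by 3, so the left side is ≡ 0 (mod 3); but the right side -2 ≡ 1 (mod 3). No integers can satisfy it.
  • If y = 5: with y = 5, every remaining term of the linear equation is divisible by 2, so the left side is ≡ 0 (mod 2); but the right side -25 ≡ 1 (mod 2). No integers can satisfy it.
Both branches are infeasible, so the system has no integer solution.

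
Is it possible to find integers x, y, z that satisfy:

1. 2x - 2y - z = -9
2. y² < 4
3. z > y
Yes

Take x = -4, y = 0, z = 1. Substituting into each constraint:
  (1) 2(-4) - 2(0) + (-1) = -9 ✓
  (2) y² = (0)² = 0, and 0 < 4 ✓
  (3) 1 > 0 ✓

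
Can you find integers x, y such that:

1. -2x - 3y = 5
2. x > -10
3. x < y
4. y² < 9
Yes

Take x = -4, y = 1. Substituting into each constraint:
  (1) -2(-4) - 3(1) = 5 ✓
  (2) -4 > -10 ✓
  (3) -4 < 1 ✓
  (4) y² = (1)² = 1, and 1 < 9 ✓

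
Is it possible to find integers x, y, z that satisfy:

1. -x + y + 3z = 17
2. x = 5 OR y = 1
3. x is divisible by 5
Yes

Take x = -10, y = 1, z = 2. Substituting into each constraint:
  (1) 10 + 1 + 3(2) = 17 ✓
  (2) y = 1, target 1 ✓ (second branch holds)
  (3) -10 = 5 × -2, remainder 0 ✓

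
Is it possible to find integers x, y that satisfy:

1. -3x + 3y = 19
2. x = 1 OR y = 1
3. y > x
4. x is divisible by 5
No

Even the single constraint (-3x + 3y = 19) is infeasible over the integers.

  - -3x + 3y = 19: every term on the left is divisible by 3, so the LHS ≡ 0 (mod 3), but the RHS 19 is not — no integer solution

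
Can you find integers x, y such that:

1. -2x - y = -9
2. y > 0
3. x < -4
Yes

Take x = -5, y = 19. Substituting into each constraint:
  (1) -2(-5) + (-19) = -9 ✓
  (2) 19 > 0 ✓
  (3) -5 < -4 ✓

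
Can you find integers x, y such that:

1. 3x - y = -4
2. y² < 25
Yes

Take x = 0, y = 4. Substituting into each constraint:
  (1) 3(0) + (-4) = -4 ✓
  (2) y² = (4)² = 16, and 16 < 25 ✓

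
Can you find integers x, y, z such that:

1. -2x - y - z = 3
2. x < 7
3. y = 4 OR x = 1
Yes

Take x = 1, y = -5, z = 0. Substituting into each constraint:
  (1) -2(1) + 5 + 0 = 3 ✓
  (2) 1 < 7 ✓
  (3) x = 1, target 1 ✓ (second branch holds)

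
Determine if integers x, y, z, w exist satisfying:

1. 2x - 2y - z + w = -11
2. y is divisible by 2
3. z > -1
Yes

Take x = -6, y = 0, z = 0, w = 1. Substituting into each constraint:
  (1) 2(-6) - 2(0) + 0 + 1 = -11 ✓
  (2) 0 = 2 × 0, remainder 0 ✓
  (3) 0 > -1 ✓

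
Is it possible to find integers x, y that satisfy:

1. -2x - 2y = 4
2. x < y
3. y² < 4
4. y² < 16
Yes

Take x = -2, y = 0. Substituting into each constraint:
  (1) -2(-2) - 2(0) = 4 ✓
  (2) -2 < 0 ✓
  (3) y² = (0)² = 0, and 0 < 4 ✓
  (4) y² = (0)² = 0, and 0 < 16 ✓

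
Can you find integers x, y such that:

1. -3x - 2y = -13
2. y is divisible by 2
Yes

Take x = 3, y = 2. Substituting into each constraint:
  (1) -3(3) - 2(2) = -13 ✓
  (2) 2 = 2 × 1, remainder 0 ✓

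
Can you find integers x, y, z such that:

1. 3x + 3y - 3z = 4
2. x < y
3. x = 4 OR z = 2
No

Even the single constraint (3x + 3y - 3z = 4) is infeasible over the integers.

  - 3x + 3y - 3z = 4: every term on the left is divisible by 3, so the LHS ≡ 0 (mod 3), but the RHS 4 is not — no integer solution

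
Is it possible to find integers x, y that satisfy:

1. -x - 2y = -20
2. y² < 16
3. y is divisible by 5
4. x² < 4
No

A contradictory subset is {-x - 2y = -20, y² < 16, x² < 4}. No integer assignment can satisfy these jointly:

  - -x - 2y = -20: is a linear equation tying the variables together
  - y² < 16: restricts y to |y| ≤ 3
  - x² < 4: restricts x to |x| ≤ 1

Range argument: with x ∈ [-1, 1], y ∈ [-3, 3], the left side of the equation is at least -7, but the right side is -20 < -7. No integer solution exists.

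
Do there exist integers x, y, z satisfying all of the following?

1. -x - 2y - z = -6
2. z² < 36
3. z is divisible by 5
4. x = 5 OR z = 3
Yes

Take x = 5, y = -2, z = 5. Substituting into each constraint:
  (1) (-5) - 2(-2) + (-5) = -6 ✓
  (2) z² = (5)² = 25, and 25 < 36 ✓
  (3) 5 = 5 × 1, remainder 0 ✓
  (4) x = 5, target 5 ✓ (first branch holds)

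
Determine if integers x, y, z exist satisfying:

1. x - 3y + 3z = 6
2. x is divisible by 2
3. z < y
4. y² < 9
Yes

Take x = 12, y = 0, z = -2. Substituting into each constraint:
  (1) 12 - 3(0) + 3(-2) = 6 ✓
  (2) 12 = 2 × 6, remainder 0 ✓
  (3) -2 < 0 ✓
  (4) y² = (0)² = 0, and 0 < 9 ✓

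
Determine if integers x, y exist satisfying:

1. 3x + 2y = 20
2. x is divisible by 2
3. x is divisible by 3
Yes

Take x = 0, y = 10. Substituting into each constraint:
  (1) 3(0) + 2(10) = 20 ✓
  (2) 0 = 2 × 0, remainder 0 ✓
  (3) 0 = 3 × 0, remainder 0 ✓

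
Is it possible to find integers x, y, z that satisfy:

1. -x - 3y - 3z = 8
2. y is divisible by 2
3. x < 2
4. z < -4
Yes

Take x = 1, y = 2, z = -5. Substituting into each constraint:
  (1) (-1) - 3(2) - 3(-5) = 8 ✓
  (2) 2 = 2 × 1, remainder 0 ✓
  (3) 1 < 2 ✓
  (4) -5 < -4 ✓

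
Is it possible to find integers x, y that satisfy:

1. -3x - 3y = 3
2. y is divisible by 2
Yes

Take x = -1, y = 0. Substituting into each constraint:
  (1) -3(-1) - 3(0) = 3 ✓
  (2) 0 = 2 × 0, remainder 0 ✓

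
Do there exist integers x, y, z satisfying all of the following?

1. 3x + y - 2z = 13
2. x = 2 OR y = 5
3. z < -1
Yes

Take x = 0, y = 5, z = -4. Substituting into each constraint:
  (1) 3(0) + 5 - 2(-4) = 13 ✓
  (2) y = 5, target 5 ✓ (second branch holds)
  (3) -4 < -1 ✓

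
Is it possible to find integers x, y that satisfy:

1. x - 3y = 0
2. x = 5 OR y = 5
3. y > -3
Yes

Take x = 15, y = 5. Substituting into each constraint:
  (1) 15 - 3(5) = 0 ✓
  (2) y = 5, target 5 ✓ (second branch holds)
  (3) 5 > -3 ✓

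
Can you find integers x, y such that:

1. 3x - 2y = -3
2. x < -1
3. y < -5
Yes

Take x = -5, y = -6. Substituting into each constraint:
  (1) 3(-5) - 2(-6) = -3 ✓
  (2) -5 < -1 ✓
  (3) -6 < -5 ✓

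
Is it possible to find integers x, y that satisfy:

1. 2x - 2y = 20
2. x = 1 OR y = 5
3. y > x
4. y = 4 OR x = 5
No

A contradictory subset is {2x - 2y = 20, y > x}. No integer assignment can satisfy these jointly:

  - 2x - 2y = 20: is a linear equation tying the variables together
  - y > x: bounds one variable relative to another variable

From the equation, x − y = 10, i.e. y − x = -10; but y > x requires y − x ≥ 1. Contradiction.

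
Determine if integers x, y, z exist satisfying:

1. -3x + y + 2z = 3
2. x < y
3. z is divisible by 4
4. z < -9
Yes

Take x = -13, y = -12, z = -12. Substituting into each constraint:
  (1) -3(-13) + (-12) + 2(-12) = 3 ✓
  (2) -13 < -12 ✓
  (3) -12 = 4 × -3, remainder 0 ✓
  (4) -12 < -9 ✓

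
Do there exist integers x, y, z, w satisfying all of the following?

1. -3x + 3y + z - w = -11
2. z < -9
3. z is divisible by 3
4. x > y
Yes

Take x = 0, y = -1, z = -12, w = -4. Substituting into each constraint:
  (1) -3(0) + 3(-1) + (-12) + 4 = -11 ✓
  (2) -12 < -9 ✓
  (3) -12 = 3 × -4, remainder 0 ✓
  (4) 0 > -1 ✓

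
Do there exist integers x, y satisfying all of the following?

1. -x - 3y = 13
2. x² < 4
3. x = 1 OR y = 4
No

The full constraint system is jointly infeasible over the integers. Each constraint and what it forces:

  - -x - 3y = 13: is a linear equation tying the variables together
  - x² < 4: restricts x to |x| ≤ 1
  - x = 1 OR y = 4: forces a choice: either x = 1 or y = 4

Split on the disjunction (x = 1 OR y = 4):
  • If x = 1: with x = 1, every remaining term of the linear equation is divisible by 3, so the left side is ≡ 0 (mod 3); but the right side 14 ≡ 2 (mod 3). No integers can satisfy it.
  • If y = 4: the equation forces x = -25, but x² < 4 requires |x| ≤ 1.
Both branches are infeasible, so the system has no integer solution.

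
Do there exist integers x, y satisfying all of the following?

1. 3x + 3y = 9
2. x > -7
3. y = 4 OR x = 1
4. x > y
No

A contradictory subset is {3x + 3y = 9, y = 4 OR x = 1, x > y}. No integer assignment can satisfy these jointly:

  - 3x + 3y = 9: is a linear equation tying the variables together
  - y = 4 OR x = 1: forces a choice: either y = 4 or x = 1
  - x > y: bounds one variable relative to another variable

Split on the disjunction (y = 4 OR x = 1):
  • If y = 4: the equation forces x = -1, giving (y, x) = (4, -1), which violates x > y.
  • If x = 1: the equation forces y = 2, giving (x, y) = (1, 2), which violates x > y.
Both branches are infeasible, so the system has no integer solution.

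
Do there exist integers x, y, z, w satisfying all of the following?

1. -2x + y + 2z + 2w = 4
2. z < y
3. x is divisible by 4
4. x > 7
Yes

Take x = 8, y = 0, z = -1, w = 11. Substituting into each constraint:
  (1) -2(8) + 0 + 2(-1) + 2(11) = 4 ✓
  (2) -1 < 0 ✓
  (3) 8 = 4 × 2, remainder 0 ✓
  (4) 8 > 7 ✓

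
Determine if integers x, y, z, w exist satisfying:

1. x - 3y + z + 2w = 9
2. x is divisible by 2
Yes

Take x = 0, y = -3, z = 0, w = 0. Substituting into each constraint:
  (1) 0 - 3(-3) + 0 + 2(0) = 9 ✓
  (2) 0 = 2 × 0, remainder 0 ✓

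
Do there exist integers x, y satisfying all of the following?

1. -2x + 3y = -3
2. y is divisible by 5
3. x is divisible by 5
No

The full constraint system is jointly infeasible over the integers. Each constraint and what it forces:

  - -2x + 3y = -3: is a linear equation tying the variables together
  - y is divisible by 5: restricts y to multiples of 5
  - x is divisible by 5: restricts x to multiples of 5

Modular obstruction: writing x = 5x' and writing y = 5y', every remaining term of the linear equation is divisible by 5, so the left side is ≡ 0 (mod 5); but the right side -3 ≡ 2 (mod 5). No integers can satisfy it.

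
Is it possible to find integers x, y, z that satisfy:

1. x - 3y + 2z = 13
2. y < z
Yes

Take x = 11, y = 0, z = 1. Substituting into each constraint:
  (1) 11 - 3(0) + 2(1) = 13 ✓
  (2) 0 < 1 ✓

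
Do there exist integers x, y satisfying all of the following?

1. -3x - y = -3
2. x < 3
Yes

Take x = 0, y = 3. Substituting into each constraint:
  (1) -3(0) + (-3) = -3 ✓
  (2) 0 < 3 ✓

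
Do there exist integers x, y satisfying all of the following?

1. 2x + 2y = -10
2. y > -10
Yes

Take x = -5, y = 0. Substituting into each constraint:
  (1) 2(-5) + 2(0) = -10 ✓
  (2) 0 > -10 ✓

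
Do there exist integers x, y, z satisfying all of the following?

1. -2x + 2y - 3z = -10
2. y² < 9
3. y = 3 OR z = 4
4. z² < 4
No

A contradictory subset is {y² < 9, y = 3 OR z = 4, z² < 4}. No integer assignment can satisfy these jointly:

  - y² < 9: restricts y to |y| ≤ 2
  - y = 3 OR z = 4: forces a choice: either y = 3 or z = 4
  - z² < 4: restricts z to |z| ≤ 1

Split on the disjunction (y = 3 OR z = 4):
  • If y = 3: this contradicts y² < 9, which requires |y| ≤ 2.
  • If z = 4: this contradicts z² < 4, which requires |z| ≤ 1.
Both branches are infeasible, so the system has no integer solution.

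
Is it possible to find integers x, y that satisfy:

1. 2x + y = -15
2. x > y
Yes

Take x = -4, y = -7. Substituting into each constraint:
  (1) 2(-4) + (-7) = -15 ✓
  (2) -4 > -7 ✓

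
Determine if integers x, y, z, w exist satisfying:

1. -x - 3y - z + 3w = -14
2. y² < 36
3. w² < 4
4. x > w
Yes

Take x = 2, y = 5, z = 0, w = 1. Substituting into each constraint:
  (1) (-2) - 3(5) + 0 + 3(1) = -14 ✓
  (2) y² = (5)² = 25, and 25 < 36 ✓
  (3) w² = (1)² = 1, and 1 < 4 ✓
  (4) 2 > 1 ✓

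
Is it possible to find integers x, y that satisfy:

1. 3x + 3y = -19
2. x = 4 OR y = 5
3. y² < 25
No

Even the single constraint (3x + 3y = -19) is infeasible over the integers.

  - 3x + 3y = -19: every term on the left is divisible by 3, so the LHS ≡ 0 (mod 3), but the RHS -19 is not — no integer solution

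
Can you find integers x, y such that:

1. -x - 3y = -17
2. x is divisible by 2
Yes

Take x = 2, y = 5. Substituting into each constraint:
  (1) (-2) - 3(5) = -17 ✓
  (2) 2 = 2 × 1, remainder 0 ✓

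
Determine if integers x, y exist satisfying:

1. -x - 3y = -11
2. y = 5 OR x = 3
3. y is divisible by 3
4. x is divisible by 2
No

A contradictory subset is {-x - 3y = -11, y = 5 OR x = 3, y is divisible by 3}. No integer assignment can satisfy these jointly:

  - -x - 3y = -11: is a linear equation tying the variables together
  - y = 5 OR x = 3: forces a choice: either y = 5 or x = 3
  - y is divisible by 3: restricts y to multiples of 3

Split on the disjunction (y = 5 OR x = 3):
  • If y = 5: this contradicts the divisibility constraint — 5 is not a multiple of 3.
  • If x = 3: with x = 3, writing y = 3y', every remaining term of the linear equation is divisible by 9, so the left side is ≡ 0 (mod 9); but the right side -8 ≡ 1 (mod 9). No integers can satisfy it.
Both branches are infeasible, so the system has no integer solution.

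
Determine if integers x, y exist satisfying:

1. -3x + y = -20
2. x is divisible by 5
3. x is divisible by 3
Yes

Take x = 0, y = -20. Substituting into each constraint:
  (1) -3(0) + (-20) = -20 ✓
  (2) 0 = 5 × 0, remainder 0 ✓
  (3) 0 = 3 × 0, remainder 0 ✓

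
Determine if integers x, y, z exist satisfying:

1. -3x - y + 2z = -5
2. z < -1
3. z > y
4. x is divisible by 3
Yes

Take x = 0, y = -7, z = -6. Substituting into each constraint:
  (1) -3(0) + 7 + 2(-6) = -5 ✓
  (2) -6 < -1 ✓
  (3) -6 > -7 ✓
  (4) 0 = 3 × 0, remainder 0 ✓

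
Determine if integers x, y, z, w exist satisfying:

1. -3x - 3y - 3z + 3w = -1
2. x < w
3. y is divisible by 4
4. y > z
No

Even the single constraint (-3x - 3y - 3z + 3w = -1) is infeasible over the integers.

  - -3x - 3y - 3z + 3w = -1: every term on the left is divisible by 3, so the LHS ≡ 0 (mod 3), but the RHS -1 is not — no integer solution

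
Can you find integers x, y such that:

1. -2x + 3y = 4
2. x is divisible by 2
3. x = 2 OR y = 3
No

A contradictory subset is {-2x + 3y = 4, x = 2 OR y = 3}. No integer assignment can satisfy these jointly:

  - -2x + 3y = 4: is a linear equation tying the variables together
  - x = 2 OR y = 3: forces a choice: either x = 2 or y = 3

Split on the disjunction (x = 2 OR y = 3):
  • If x = 2: with x = 2, every remaining term of the linear equation is divisible by 3, so the left side is ≡ 0 (mod 3); but the right side 8 ≡ 2 (mod 3). No integers can satisfy it.
  • If y = 3: with y = 3, every remaining term of the linear equation is divisible by 2, so the left side is ≡ 0 (mod 2); but the right side -5 ≡ 1 (mod 2). No integers can satisfy it.
Both branches are infeasible, so the system has no integer solution.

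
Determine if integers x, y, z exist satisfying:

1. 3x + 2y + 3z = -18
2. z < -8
Yes

Take x = 3, y = 0, z = -9. Substituting into each constraint:
  (1) 3(3) + 2(0) + 3(-9) = -18 ✓
  (2) -9 < -8 ✓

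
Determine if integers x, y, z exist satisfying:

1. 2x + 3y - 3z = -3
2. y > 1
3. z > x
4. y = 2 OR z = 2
Yes

Take x = -3, y = 2, z = 1. Substituting into each constraint:
  (1) 2(-3) + 3(2) - 3(1) = -3 ✓
  (2) 2 > 1 ✓
  (3) 1 > -3 ✓
  (4) y = 2, target 2 ✓ (first branch holds)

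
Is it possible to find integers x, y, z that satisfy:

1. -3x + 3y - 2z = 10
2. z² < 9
Yes

Take x = 0, y = 2, z = -2. Substituting into each constraint:
  (1) -3(0) + 3(2) - 2(-2) = 10 ✓
  (2) z² = (-2)² = 4, and 4 < 9 ✓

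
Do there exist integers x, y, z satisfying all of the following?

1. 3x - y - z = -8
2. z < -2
Yes

Take x = 0, y = 11, z = -3. Substituting into each constraint:
  (1) 3(0) + (-11) + 3 = -8 ✓
  (2) -3 < -2 ✓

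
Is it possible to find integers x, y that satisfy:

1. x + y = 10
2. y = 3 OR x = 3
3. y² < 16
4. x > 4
Yes

Take x = 7, y = 3. Substituting into each constraint:
  (1) 7 + 3 = 10 ✓
  (2) y = 3, target 3 ✓ (first branch holds)
  (3) y² = (3)² = 9, and 9 < 16 ✓
  (4) 7 > 4 ✓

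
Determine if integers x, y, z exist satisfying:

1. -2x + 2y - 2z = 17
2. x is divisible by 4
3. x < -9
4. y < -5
No

Even the single constraint (-2x + 2y - 2z = 17) is infeasible over the integers.

  - -2x + 2y - 2z = 17: every term on the left is divisible by 2, so the LHS ≡ 0 (mod 2), but the RHS 17 is not — no integer solution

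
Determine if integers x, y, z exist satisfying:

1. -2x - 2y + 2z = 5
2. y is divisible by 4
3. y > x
No

Even the single constraint (-2x - 2y + 2z = 5) is infeasible over the integers.

  - -2x - 2y + 2z = 5: every term on the left is divisible by 2, so the LHS ≡ 0 (mod 2), but the RHS 5 is not — no integer solution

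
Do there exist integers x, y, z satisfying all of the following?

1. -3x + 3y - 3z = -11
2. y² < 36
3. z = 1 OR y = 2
No

Even the single constraint (-3x + 3y - 3z = -11) is infeasible over the integers.

  - -3x + 3y - 3z = -11: every term on the left is divisible by 3, so the LHS ≡ 0 (mod 3), but the RHS -11 is not — no integer solution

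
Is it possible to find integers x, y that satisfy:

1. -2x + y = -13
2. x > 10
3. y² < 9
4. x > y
No

A contradictory subset is {-2x + y = -13, x > 10, y² < 9}. No integer assignment can satisfy these jointly:

  - -2x + y = -13: is a linear equation tying the variables together
  - x > 10: bounds one variable relative to a constant
  - y² < 9: restricts y to |y| ≤ 2

Range argument: with x ∈ [11, ∞], y ∈ [-2, 2], the left side of the equation is at most -20, but the right side is -13 > -20. No integer solution exists.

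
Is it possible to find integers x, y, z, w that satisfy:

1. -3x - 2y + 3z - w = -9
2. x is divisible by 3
Yes

Take x = 0, y = 0, z = 0, w = 9. Substituting into each constraint:
  (1) -3(0) - 2(0) + 3(0) + (-9) = -9 ✓
  (2) 0 = 3 × 0, remainder 0 ✓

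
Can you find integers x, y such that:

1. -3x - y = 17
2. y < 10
Yes

Take x = 0, y = -17. Substituting into each constraint:
  (1) -3(0) + 17 = 17 ✓
  (2) -17 < 10 ✓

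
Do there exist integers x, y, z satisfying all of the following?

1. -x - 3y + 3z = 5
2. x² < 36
Yes

Take x = -5, y = 0, z = 0. Substituting into each constraint:
  (1) 5 - 3(0) + 3(0) = 5 ✓
  (2) x² = (-5)² = 25, and 25 < 36 ✓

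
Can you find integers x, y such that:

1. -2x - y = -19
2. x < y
Yes

Take x = 6, y = 7. Substituting into each constraint:
  (1) -2(6) + (-7) = -19 ✓
  (2) 6 < 7 ✓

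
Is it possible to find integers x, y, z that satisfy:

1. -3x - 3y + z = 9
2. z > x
Yes

Take x = 2, y = -4, z = 3. Substituting into each constraint:
  (1) -3(2) - 3(-4) + 3 = 9 ✓
  (2) 3 > 2 ✓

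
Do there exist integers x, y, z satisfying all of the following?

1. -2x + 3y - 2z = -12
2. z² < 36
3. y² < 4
Yes

Take x = 6, y = 0, z = 0. Substituting into each constraint:
  (1) -2(6) + 3(0) - 2(0) = -12 ✓
  (2) z² = (0)² = 0, and 0 < 36 ✓
  (3) y² = (0)² = 0, and 0 < 4 ✓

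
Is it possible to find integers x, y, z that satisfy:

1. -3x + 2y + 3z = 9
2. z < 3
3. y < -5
Yes

Take x = -7, y = -6, z = 0. Substituting into each constraint:
  (1) -3(-7) + 2(-6) + 3(0) = 9 ✓
  (2) 0 < 3 ✓
  (3) -6 < -5 ✓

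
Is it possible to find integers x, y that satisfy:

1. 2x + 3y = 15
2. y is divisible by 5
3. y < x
Yes

Take x = 15, y = -5. Substituting into each constraint:
  (1) 2(15) + 3(-5) = 15 ✓
  (2) -5 = 5 × -1, remainder 0 ✓
  (3) -5 < 15 ✓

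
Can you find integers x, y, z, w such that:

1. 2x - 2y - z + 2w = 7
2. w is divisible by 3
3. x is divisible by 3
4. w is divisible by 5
Yes

Take x = 0, y = 0, z = -7, w = 0. Substituting into each constraint:
  (1) 2(0) - 2(0) + 7 + 2(0) = 7 ✓
  (2) 0 = 3 × 0, remainder 0 ✓
  (3) 0 = 3 × 0, remainder 0 ✓
  (4) 0 = 5 × 0, remainder 0 ✓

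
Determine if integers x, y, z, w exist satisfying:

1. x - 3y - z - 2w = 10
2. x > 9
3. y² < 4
Yes

Take x = 10, y = 0, z = 0, w = 0. Substituting into each constraint:
  (1) 10 - 3(0) + 0 - 2(0) = 10 ✓
  (2) 10 > 9 ✓
  (3) y² = (0)² = 0, and 0 < 4 ✓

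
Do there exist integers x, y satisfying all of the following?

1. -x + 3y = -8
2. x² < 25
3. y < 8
Yes

Take x = 2, y = -2. Substituting into each constraint:
  (1) (-2) + 3(-2) = -8 ✓
  (2) x² = (2)² = 4, and 4 < 25 ✓
  (3) -2 < 8 ✓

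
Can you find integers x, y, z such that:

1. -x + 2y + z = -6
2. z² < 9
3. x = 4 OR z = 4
Yes

Take x = 4, y = -2, z = 2. Substituting into each constraint:
  (1) (-4) + 2(-2) + 2 = -6 ✓
  (2) z² = (2)² = 4, and 4 < 9 ✓
  (3) x = 4, target 4 ✓ (first branch holds)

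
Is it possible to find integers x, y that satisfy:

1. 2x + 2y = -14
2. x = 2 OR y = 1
Yes

Take x = 2, y = -9. Substituting into each constraint:
  (1) 2(2) + 2(-9) = -14 ✓
  (2) x = 2, target 2 ✓ (first branch holds)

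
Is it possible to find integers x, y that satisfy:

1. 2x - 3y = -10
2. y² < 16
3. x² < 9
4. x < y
Yes

Take x = -2, y = 2. Substituting into each constraint:
  (1) 2(-2) - 3(2) = -10 ✓
  (2) y² = (2)² = 4, and 4 < 16 ✓
  (3) x² = (-2)² = 4, and 4 < 9 ✓
  (4) -2 < 2 ✓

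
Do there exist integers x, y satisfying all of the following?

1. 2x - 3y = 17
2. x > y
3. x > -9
Yes

Take x = 10, y = 1. Substituting into each constraint:
  (1) 2(10) - 3(1) = 17 ✓
  (2) 10 > 1 ✓
  (3) 10 > -9 ✓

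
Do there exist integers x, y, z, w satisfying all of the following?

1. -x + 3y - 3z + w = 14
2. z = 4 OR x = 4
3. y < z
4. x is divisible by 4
Yes

Take x = 4, y = 0, z = 1, w = 21. Substituting into each constraint:
  (1) (-4) + 3(0) - 3(1) + 21 = 14 ✓
  (2) x = 4, target 4 ✓ (second branch holds)
  (3) 0 < 1 ✓
  (4) 4 = 4 × 1, remainder 0 ✓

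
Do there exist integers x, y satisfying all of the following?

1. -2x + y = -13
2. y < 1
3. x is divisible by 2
Yes

Take x = 0, y = -13. Substituting into each constraint:
  (1) -2(0) + (-13) = -13 ✓
  (2) -13 < 1 ✓
  (3) 0 = 2 × 0, remainder 0 ✓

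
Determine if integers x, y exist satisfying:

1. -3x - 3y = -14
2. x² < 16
No

Even the single constraint (-3x - 3y = -14) is infeasible over the integers.

  - -3x - 3y = -14: every term on the left is divisible by 3, so the LHS ≡ 0 (mod 3), but the RHS -14 is not — no integer solution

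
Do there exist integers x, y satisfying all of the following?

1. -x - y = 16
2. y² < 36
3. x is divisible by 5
Yes

Take x = -20, y = 4. Substituting into each constraint:
  (1) 20 + (-4) = 16 ✓
  (2) y² = (4)² = 16, and 16 < 36 ✓
  (3) -20 = 5 × -4, remainder 0 ✓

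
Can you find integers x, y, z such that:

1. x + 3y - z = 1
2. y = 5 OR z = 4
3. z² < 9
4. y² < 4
No

A contradictory subset is {y = 5 OR z = 4, z² < 9, y² < 4}. No integer assignment can satisfy these jointly:

  - y = 5 OR z = 4: forces a choice: either y = 5 or z = 4
  - z² < 9: restricts z to |z| ≤ 2
  - y² < 4: restricts y to |y| ≤ 1

Split on the disjunction (y = 5 OR z = 4):
  • If y = 5: this contradicts y² < 4, which requires |y| ≤ 1.
  • If z = 4: this contradicts z² < 9, which requires |z| ≤ 2.
Both branches are infeasible, so the system has no integer solution.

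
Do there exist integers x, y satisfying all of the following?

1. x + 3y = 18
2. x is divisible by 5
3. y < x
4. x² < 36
No

A contradictory subset is {x + 3y = 18, y < x, x² < 36}. No integer assignment can satisfy these jointly:

  - x + 3y = 18: is a linear equation tying the variables together
  - y < x: bounds one variable relative to another variable
  - x² < 36: restricts x to |x| ≤ 5

Propagating the comparison: y < x and x ≤ 5 give y ≤ 4. Range argument: with x ∈ [-5, 5], y ∈ [−∞, 4], the left side of the equation is at most 17, but the right side is 18 > 17. No integer solution exists.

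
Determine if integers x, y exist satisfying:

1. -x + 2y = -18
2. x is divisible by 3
Yes

Take x = 0, y = -9. Substituting into each constraint:
  (1) 0 + 2(-9) = -18 ✓
  (2) 0 = 3 × 0, remainder 0 ✓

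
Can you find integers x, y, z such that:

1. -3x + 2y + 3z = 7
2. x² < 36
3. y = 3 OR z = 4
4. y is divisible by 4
Yes

Take x = -1, y = -4, z = 4. Substituting into each constraint:
  (1) -3(-1) + 2(-4) + 3(4) = 7 ✓
  (2) x² = (-1)² = 1, and 1 < 36 ✓
  (3) z = 4, target 4 ✓ (second branch holds)
  (4) -4 = 4 × -1, remainder 0 ✓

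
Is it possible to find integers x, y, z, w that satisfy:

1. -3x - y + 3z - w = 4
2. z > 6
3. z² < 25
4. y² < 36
No

A contradictory subset is {z > 6, z² < 25}. No integer assignment can satisfy these jointly:

  - z > 6: bounds one variable relative to a constant
  - z² < 25: restricts z to |z| ≤ 4

Direct contradiction: the bounds on z require z ≥ 7 and z ≤ 4 simultaneously, which is empty.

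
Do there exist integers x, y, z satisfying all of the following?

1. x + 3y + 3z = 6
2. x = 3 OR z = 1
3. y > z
Yes

Take x = 3, y = 1, z = 0. Substituting into each constraint:
  (1) 3 + 3(1) + 3(0) = 6 ✓
  (2) x = 3, target 3 ✓ (first branch holds)
  (3) 1 > 0 ✓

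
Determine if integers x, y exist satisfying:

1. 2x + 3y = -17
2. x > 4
Yes

Take x = 5, y = -9. Substituting into each constraint:
  (1) 2(5) + 3(-9) = -17 ✓
  (2) 5 > 4 ✓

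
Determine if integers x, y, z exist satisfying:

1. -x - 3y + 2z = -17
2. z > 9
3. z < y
Yes

Take x = 4, y = 11, z = 10. Substituting into each constraint:
  (1) (-4) - 3(11) + 2(10) = -17 ✓
  (2) 10 > 9 ✓
  (3) 10 < 11 ✓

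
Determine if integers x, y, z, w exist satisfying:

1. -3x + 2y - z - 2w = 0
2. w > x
Yes

Take x = 0, y = 1, z = 0, w = 1. Substituting into each constraint:
  (1) -3(0) + 2(1) + 0 - 2(1) = 0 ✓
  (2) 1 > 0 ✓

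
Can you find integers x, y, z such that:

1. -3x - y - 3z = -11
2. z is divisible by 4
Yes

Take x = 0, y = 11, z = 0. Substituting into each constraint:
  (1) -3(0) + (-11) - 3(0) = -11 ✓
  (2) 0 = 4 × 0, remainder 0 ✓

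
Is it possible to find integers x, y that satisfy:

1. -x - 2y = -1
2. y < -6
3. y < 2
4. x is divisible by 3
Yes

Take x = 15, y = -7. Substituting into each constraint:
  (1) (-15) - 2(-7) = -1 ✓
  (2) -7 < -6 ✓
  (3) -7 < 2 ✓
  (4) 15 = 3 × 5, remainder 0 ✓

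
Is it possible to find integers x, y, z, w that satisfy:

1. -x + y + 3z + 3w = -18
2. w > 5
Yes

Take x = 0, y = 0, z = -12, w = 6. Substituting into each constraint:
  (1) 0 + 0 + 3(-12) + 3(6) = -18 ✓
  (2) 6 > 5 ✓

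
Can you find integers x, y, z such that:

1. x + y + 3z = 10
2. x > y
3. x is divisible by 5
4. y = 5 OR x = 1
Yes

Take x = 20, y = 5, z = -5. Substituting into each constraint:
  (1) 20 + 5 + 3(-5) = 10 ✓
  (2) 20 > 5 ✓
  (3) 20 = 5 × 4, remainder 0 ✓
  (4) y = 5, target 5 ✓ (first branch holds)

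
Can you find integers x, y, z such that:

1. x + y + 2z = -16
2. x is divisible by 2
Yes

Take x = 0, y = -16, z = 0. Substituting into each constraint:
  (1) 0 + (-16) + 2(0) = -16 ✓
  (2) 0 = 2 × 0, remainder 0 ✓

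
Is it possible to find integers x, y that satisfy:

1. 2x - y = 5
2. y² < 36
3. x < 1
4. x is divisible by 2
Yes

Take x = 0, y = -5. Substituting into each constraint:
  (1) 2(0) + 5 = 5 ✓
  (2) y² = (-5)² = 25, and 25 < 36 ✓
  (3) 0 < 1 ✓
  (4) 0 = 2 × 0, remainder 0 ✓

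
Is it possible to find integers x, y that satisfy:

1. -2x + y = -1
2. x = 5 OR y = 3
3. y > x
Yes

Take x = 2, y = 3. Substituting into each constraint:
  (1) -2(2) + 3 = -1 ✓
  (2) y = 3, target 3 ✓ (second branch holds)
  (3) 3 > 2 ✓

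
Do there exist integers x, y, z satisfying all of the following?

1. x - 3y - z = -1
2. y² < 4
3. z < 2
Yes

Take x = 0, y = 0, z = 1. Substituting into each constraint:
  (1) 0 - 3(0) + (-1) = -1 ✓
  (2) y² = (0)² = 0, and 0 < 4 ✓
  (3) 1 < 2 ✓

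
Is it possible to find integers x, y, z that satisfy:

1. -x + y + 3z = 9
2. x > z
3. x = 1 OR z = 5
Yes

Take x = 1, y = 10, z = 0. Substituting into each constraint:
  (1) (-1) + 10 + 3(0) = 9 ✓
  (2) 1 > 0 ✓
  (3) x = 1, target 1 ✓ (first branch holds)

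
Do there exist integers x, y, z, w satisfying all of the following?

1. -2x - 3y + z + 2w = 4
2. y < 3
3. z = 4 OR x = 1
Yes

Take x = 0, y = 0, z = 4, w = 0. Substituting into each constraint:
  (1) -2(0) - 3(0) + 4 + 2(0) = 4 ✓
  (2) 0 < 3 ✓
  (3) z = 4, target 4 ✓ (first branch holds)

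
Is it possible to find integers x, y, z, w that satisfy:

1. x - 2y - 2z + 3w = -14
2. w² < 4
Yes

Take x = 0, y = 0, z = 7, w = 0. Substituting into each constraint:
  (1) 0 - 2(0) - 2(7) + 3(0) = -14 ✓
  (2) w² = (0)² = 0, and 0 < 4 ✓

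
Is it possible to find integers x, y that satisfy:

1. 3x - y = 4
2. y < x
Yes

Take x = 1, y = -1. Substituting into each constraint:
  (1) 3(1) + 1 = 4 ✓
  (2) -1 < 1 ✓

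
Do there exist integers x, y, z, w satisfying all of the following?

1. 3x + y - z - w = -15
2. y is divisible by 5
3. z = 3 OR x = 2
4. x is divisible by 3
Yes

Take x = 3, y = 0, z = 3, w = 21. Substituting into each constraint:
  (1) 3(3) + 0 + (-3) + (-21) = -15 ✓
  (2) 0 = 5 × 0, remainder 0 ✓
  (3) z = 3, target 3 ✓ (first branch holds)
  (4) 3 = 3 × 1, remainder 0 ✓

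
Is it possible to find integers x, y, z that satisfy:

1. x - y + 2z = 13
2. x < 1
Yes

Take x = -1, y = 0, z = 7. Substituting into each constraint:
  (1) (-1) + 0 + 2(7) = 13 ✓
  (2) -1 < 1 ✓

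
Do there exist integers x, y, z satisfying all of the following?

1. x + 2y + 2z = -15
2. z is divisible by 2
Yes

Take x = -15, y = 0, z = 0. Substituting into each constraint:
  (1) (-15) + 2(0) + 2(0) = -15 ✓
  (2) 0 = 2 × 0, remainder 0 ✓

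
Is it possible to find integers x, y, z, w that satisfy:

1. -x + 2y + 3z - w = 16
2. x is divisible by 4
Yes

Take x = 0, y = 8, z = 0, w = 0. Substituting into each constraint:
  (1) 0 + 2(8) + 3(0) + 0 = 16 ✓
  (2) 0 = 4 × 0, remainder 0 ✓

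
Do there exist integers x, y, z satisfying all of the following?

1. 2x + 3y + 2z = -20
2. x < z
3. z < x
No

A contradictory subset is {x < z, z < x}. No integer assignment can satisfy these jointly:

  - x < z: bounds one variable relative to another variable
  - z < x: bounds one variable relative to another variable

Direct contradiction: z > x and x > z cannot both hold.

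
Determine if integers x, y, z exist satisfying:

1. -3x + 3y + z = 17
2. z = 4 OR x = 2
Yes

Take x = 2, y = 0, z = 23. Substituting into each constraint:
  (1) -3(2) + 3(0) + 23 = 17 ✓
  (2) x = 2, target 2 ✓ (second branch holds)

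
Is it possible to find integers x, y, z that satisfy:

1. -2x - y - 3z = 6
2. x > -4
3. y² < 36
Yes

Take x = 0, y = 0, z = -2. Substituting into each constraint:
  (1) -2(0) + 0 - 3(-2) = 6 ✓
  (2) 0 > -4 ✓
  (3) y² = (0)² = 0, and 0 < 36 ✓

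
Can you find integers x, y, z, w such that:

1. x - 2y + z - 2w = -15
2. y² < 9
Yes

Take x = -15, y = 0, z = 0, w = 0. Substituting into each constraint:
  (1) (-15) - 2(0) + 0 - 2(0) = -15 ✓
  (2) y² = (0)² = 0, and 0 < 9 ✓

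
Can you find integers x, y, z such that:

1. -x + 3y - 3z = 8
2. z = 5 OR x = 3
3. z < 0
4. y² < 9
No

A contradictory subset is {-x + 3y - 3z = 8, z = 5 OR x = 3, z < 0}. No integer assignment can satisfy these jointly:

  - -x + 3y - 3z = 8: is a linear equation tying the variables together
  - z = 5 OR x = 3: forces a choice: either z = 5 or x = 3
  - z < 0: bounds one variable relative to a constant

Split on the disjunction (z = 5 OR x = 3):
  • If z = 5: this contradicts the bound z ≤ -1.
  • If x = 3: with x = 3, every remaining term of the linear equation is divisible by 3, so the left side is ≡ 0 (mod 3); but the right side 11 ≡ 2 (mod 3). No integers can satisfy it.
Both branches are infeasible, so the system has no integer solution.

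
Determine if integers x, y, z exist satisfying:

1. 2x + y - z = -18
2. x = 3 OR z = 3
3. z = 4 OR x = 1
Yes

Take x = 3, y = -20, z = 4. Substituting into each constraint:
  (1) 2(3) + (-20) + (-4) = -18 ✓
  (2) x = 3, target 3 ✓ (first branch holds)
  (3) z = 4, target 4 ✓ (first branch holds)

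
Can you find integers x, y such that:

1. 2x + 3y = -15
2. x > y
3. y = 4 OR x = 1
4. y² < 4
No

A contradictory subset is {2x + 3y = -15, x > y, y = 4 OR x = 1}. No integer assignment can satisfy these jointly:

  - 2x + 3y = -15: is a linear equation tying the variables together
  - x > y: bounds one variable relative to another variable
  - y = 4 OR x = 1: forces a choice: either y = 4 or x = 1

Split on the disjunction (y = 4 OR x = 1):
  • If y = 4: with y = 4, every remaining term of the linear equation is divisible by 2, so the left side is ≡ 0 (mod 2); but the right side -27 ≡ 1 (mod 2). No integers can satisfy it.
  • If x = 1: with x = 1, every remaining term of the linear equation is divisible by 3, so the left side is ≡ 0 (mod 3); but the right side -17 ≡ 1 (mod 3). No integers can satisfy it.
Both branches are infeasible, so the system has no integer solution.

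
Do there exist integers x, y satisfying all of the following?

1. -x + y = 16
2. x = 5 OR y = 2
Yes

Take x = 5, y = 21. Substituting into each constraint:
  (1) (-5) + 21 = 16 ✓
  (2) x = 5, target 5 ✓ (first branch holds)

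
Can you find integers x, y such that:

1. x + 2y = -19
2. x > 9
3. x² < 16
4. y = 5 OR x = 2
No

A contradictory subset is {x + 2y = -19, x > 9, y = 5 OR x = 2}. No integer assignment can satisfy these jointly:

  - x + 2y = -19: is a linear equation tying the variables together
  - x > 9: bounds one variable relative to a constant
  - y = 5 OR x = 2: forces a choice: either y = 5 or x = 2

Split on the disjunction (y = 5 OR x = 2):
  • If y = 5: the equation forces x = -29, which contradicts the bound x ≥ 10.
  • If x = 2: this contradicts the bound x ≥ 10.
Both branches are infeasible, so the system has no integer solution.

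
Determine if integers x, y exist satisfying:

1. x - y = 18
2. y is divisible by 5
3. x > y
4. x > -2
Yes

Take x = 18, y = 0. Substituting into each constraint:
  (1) 18 + 0 = 18 ✓
  (2) 0 = 5 × 0, remainder 0 ✓
  (3) 18 > 0 ✓
  (4) 18 > -2 ✓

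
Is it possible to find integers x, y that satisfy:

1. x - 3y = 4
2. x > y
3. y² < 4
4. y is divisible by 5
Yes

Take x = 4, y = 0. Substituting into each constraint:
  (1) 4 - 3(0) = 4 ✓
  (2) 4 > 0 ✓
  (3) y² = (0)² = 0, and 0 < 4 ✓
  (4) 0 = 5 × 0, remainder 0 ✓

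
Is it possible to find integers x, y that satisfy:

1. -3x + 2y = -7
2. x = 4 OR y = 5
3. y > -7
No

A contradictory subset is {-3x + 2y = -7, x = 4 OR y = 5}. No integer assignment can satisfy these jointly:

  - -3x + 2y = -7: is a linear equation tying the variables together
  - x = 4 OR y = 5: forces a choice: either x = 4 or y = 5

Split on the disjunction (x = 4 OR y = 5):
  • If x = 4: with x = 4, every remaining term of the linear equation is divisible by 2, so the left side is ≡ 0 (mod 2); but the right side 5 ≡ 1 (mod 2). No integers can satisfy it.
  • If y = 5: with y = 5, every remaining term of the linear equation is divisible by 3, so the left side is ≡ 0 (mod 3); but the right side -17 ≡ 1 (mod 3). No integers can satisfy it.
Both branches are infeasible, so the system has no integer solution.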